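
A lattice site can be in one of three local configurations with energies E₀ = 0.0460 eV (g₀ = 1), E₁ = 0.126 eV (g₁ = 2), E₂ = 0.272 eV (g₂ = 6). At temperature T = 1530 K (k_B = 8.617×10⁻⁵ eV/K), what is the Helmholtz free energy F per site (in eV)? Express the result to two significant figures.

-0.11 eV

k_BT = 8.617×10⁻⁵ × 1530 K = 0.1318 eV.
Eᵢ/kT = 0.3490, 0.9560, 2.064.
Z = Σ gᵢe^(−Eᵢ/kT) = 1·e^(−0.3490) + 2·e^(−0.9560) + 6·e^(−2.064) = 0.7054 + 0.7689 + 0.7617 = 2.236.
F = −kT ln Z = −0.1318 × ln(2.236) = −0.1318 × 0.8047 = -0.11 eV.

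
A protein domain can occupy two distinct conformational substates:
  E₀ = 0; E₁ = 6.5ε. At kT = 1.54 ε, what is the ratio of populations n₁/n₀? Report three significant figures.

0.0147

n₁/n₀ = exp[−(E₁−E₀)/kT] = exp(−(6.5ε)/(1.54ε)) = exp(-4.2208) = 0.0147.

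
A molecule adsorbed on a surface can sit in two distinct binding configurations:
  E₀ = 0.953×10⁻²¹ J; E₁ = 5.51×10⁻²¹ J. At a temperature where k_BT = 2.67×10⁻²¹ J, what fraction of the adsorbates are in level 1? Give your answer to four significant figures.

Eᵢ/kT = 0.356929, 2.06367.
Z = Σ e^(−Eᵢ/kT) = e^(−0.356929) + e^(−2.06367) = 0.699822 + 0.126987 = 0.826809.
P₁ = e^(−E₁/kT) / Z = 0.126987/0.826809 = 0.1536.

0.1536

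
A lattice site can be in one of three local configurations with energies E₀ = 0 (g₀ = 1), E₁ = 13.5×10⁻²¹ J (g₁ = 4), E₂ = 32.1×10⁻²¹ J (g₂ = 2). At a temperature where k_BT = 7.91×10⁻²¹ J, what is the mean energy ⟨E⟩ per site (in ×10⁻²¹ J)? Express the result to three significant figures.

Eᵢ/kT = 0, 1.7067, 4.0582.
Z = Σ gᵢe^(−Eᵢ/kT) = 1·e^(−0) + 4·e^(−1.7067) + 2·e^(−4.0582) = 1.0000 + 0.72585 + 0.034560 = 1.7604.
⟨E⟩ = Σ Eᵢ gᵢe^(−Eᵢ/kT) / Z = (0·1.0000 + 13.5·0.72585 + 32.1·0.034560) / 1.7604 = 6.20 ×10⁻²¹ J.

6.20 ×10⁻²¹ J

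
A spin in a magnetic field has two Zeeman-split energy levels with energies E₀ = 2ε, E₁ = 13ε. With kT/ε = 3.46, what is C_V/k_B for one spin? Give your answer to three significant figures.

0.388

Eᵢ/kT = 0.57803, 3.7572.
Z = Σ e^(−Eᵢ/kT) = e^(−0.57803) + e^(−3.7572) = 0.56100 + 0.023349 = 0.58435.
⟨E⟩ = 2.4395 ε, ⟨E²⟩ = 10.593 ε².
C_V/k_B = (⟨E²⟩ − ⟨E⟩²)/(kT)² = (10.593 − 5.9512)/11.972 = 0.388.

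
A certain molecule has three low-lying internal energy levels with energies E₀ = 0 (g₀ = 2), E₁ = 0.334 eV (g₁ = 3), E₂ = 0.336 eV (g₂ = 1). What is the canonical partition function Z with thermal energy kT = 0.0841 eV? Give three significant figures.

Eᵢ/kT = 0, 3.9715, 3.9952.
Z = Σ gᵢe^(−Eᵢ/kT) = 2·e^(−0) + 3·e^(−3.9715) + 1·e^(−3.9952) = 2.0000 + 0.056535 + 0.018404 = 2.0749.

Z = 2.07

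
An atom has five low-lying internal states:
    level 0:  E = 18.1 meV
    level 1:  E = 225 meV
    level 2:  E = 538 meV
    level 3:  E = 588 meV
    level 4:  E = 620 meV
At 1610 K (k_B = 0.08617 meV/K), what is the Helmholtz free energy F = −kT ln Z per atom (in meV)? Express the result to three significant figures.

k_BT = 0.08617 × 1610 K = 138.73 meV.
Eᵢ/kT = 0.13047, 1.6219, 3.8780, 4.2384, 4.4691.
Z = Σ e^(−Eᵢ/kT) = e^(−0.13047) + e^(−1.6219) + e^(−3.8780) + e^(−4.2384) + e^(−4.4691) = 0.87768 + 0.19752 + 0.020692 + 0.014431 + 0.011458 = 1.1218.
F = −kT ln Z = −138.73 × ln(1.1218) = −138.73 × 0.11493 = -15.9 meV.

-15.9 meV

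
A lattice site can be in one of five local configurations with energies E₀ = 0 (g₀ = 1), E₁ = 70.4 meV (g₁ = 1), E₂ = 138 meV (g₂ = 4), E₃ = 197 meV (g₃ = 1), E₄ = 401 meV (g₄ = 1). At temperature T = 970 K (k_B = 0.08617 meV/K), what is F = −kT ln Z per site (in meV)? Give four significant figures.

k_BT = 0.08617 × 970 K = 83.5849 meV.
Eᵢ/kT = 0, 0.842257, 1.65102, 2.35689, 4.79752.
Z = Σ gᵢe^(−Eᵢ/kT) = 1·e^(−0) + 1·e^(−0.842257) + 4·e^(−1.65102) + 1·e^(−2.35689) + 1·e^(−4.79752) = 1.00000 + 0.430737 + 0.767416 + 0.0947143 + 0.00825018 = 2.30112.
F = −kT ln Z = −83.5849 × ln(2.30112) = −83.5849 × 0.833396 = -69.66 meV.

-69.66 meV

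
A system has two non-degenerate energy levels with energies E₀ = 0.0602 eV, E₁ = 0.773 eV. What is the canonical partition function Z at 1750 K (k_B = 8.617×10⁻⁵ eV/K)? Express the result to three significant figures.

k_BT = 8.617×10⁻⁵ × 1750 K = 0.15080 eV.
Eᵢ/kT = 0.39920, 5.1260.
Z = Σ e^(−Eᵢ/kT) = e^(−0.39920) + e^(−5.1260) = 0.67086 + 0.0059403 = 0.67680.

Z = 0.677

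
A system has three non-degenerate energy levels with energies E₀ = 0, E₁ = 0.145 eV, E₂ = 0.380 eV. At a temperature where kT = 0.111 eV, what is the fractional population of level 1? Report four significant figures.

Eᵢ/kT = 0, 1.30631, 3.42342.
Z = Σ e^(−Eᵢ/kT) = e^(−0) + e^(−1.30631) + e^(−3.42342) = 1.00000 + 0.270818 + 0.0326007 = 1.30342.
P₁ = e^(−E₁/kT) / Z = 0.270818/1.30342 = 0.2078.

0.2078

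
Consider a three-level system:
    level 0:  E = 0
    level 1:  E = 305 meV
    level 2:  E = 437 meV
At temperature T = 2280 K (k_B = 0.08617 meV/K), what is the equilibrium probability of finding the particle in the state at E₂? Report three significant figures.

0.0819

k_BT = 0.08617 × 2280 K = 196.47 meV.
Eᵢ/kT = 0, 1.5524, 2.2243.
Z = Σ e^(−Eᵢ/kT) = e^(−0) + e^(−1.5524) + e^(−2.2243) = 1.0000 + 0.21174 + 0.10814 = 1.3199.
P₂ = e^(−E₂/kT) / Z = 0.10814/1.3199 = 0.0819.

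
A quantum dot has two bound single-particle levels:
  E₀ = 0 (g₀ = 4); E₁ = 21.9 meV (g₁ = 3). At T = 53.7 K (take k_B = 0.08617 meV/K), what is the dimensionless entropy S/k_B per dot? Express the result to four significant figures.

k_BT = 0.08617 × 53.7 K = 4.62733 meV.
Eᵢ/kT = 0, 4.73275.
Z = Σ gᵢe^(−Eᵢ/kT) = 4·e^(−0) + 3·e^(−4.73275) = 4.00000 + 0.0264067 = 4.02641.
⟨E⟩ = Σ EᵢPᵢ = 0.143628 meV.
S/k_B = ln Z + ⟨E⟩/kT = ln(4.02641) + 0.143628/4.62733 = 1.39288 + 0.0310391 = 1.424.

1.424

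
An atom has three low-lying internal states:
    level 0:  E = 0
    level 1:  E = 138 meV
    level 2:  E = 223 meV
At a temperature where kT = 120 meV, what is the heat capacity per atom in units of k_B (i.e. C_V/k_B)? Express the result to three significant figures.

0.453

Eᵢ/kT = 0, 1.1500, 1.8583.
Z = Σ e^(−Eᵢ/kT) = e^(−0) + e^(−1.1500) + e^(−1.8583) = 1.0000 + 0.31664 + 0.15594 = 1.4726.
⟨E⟩ = 53.287 meV, ⟨E²⟩ = 9360.9 meV².
C_V/k_B = (⟨E²⟩ − ⟨E⟩²)/(kT)² = (9360.9 − 2839.5)/14400 = 0.453.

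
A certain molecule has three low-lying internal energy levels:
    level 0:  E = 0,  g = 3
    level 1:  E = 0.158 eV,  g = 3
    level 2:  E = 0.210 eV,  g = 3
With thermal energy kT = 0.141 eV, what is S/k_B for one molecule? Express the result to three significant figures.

Eᵢ/kT = 0, 1.1206, 1.4894.
Z = Σ gᵢe^(−Eᵢ/kT) = 3·e^(−0) + 3·e^(−1.1206) + 3·e^(−1.4894) = 3.0000 + 0.97825 + 0.67652 = 4.6548.
⟨E⟩ = Σ EᵢPᵢ = 0.063726 eV.
S/k_B = ln Z + ⟨E⟩/kT = ln(4.6548) + 0.063726/0.141 = 1.5379 + 0.45196 = 1.99.

1.99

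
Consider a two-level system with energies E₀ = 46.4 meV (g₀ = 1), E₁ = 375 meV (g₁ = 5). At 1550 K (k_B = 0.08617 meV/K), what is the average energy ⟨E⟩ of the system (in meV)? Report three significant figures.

145 meV

k_BT = 0.08617 × 1550 K = 133.56 meV.
Eᵢ/kT = 0.34741, 2.8077.
Z = Σ gᵢe^(−Eᵢ/kT) = 1·e^(−0.34741) + 5·e^(−2.8077) = 0.70652 + 0.30172 = 1.0082.
⟨E⟩ = Σ Eᵢ gᵢe^(−Eᵢ/kT) / Z = (46.4·0.70652 + 375·0.30172) / 1.0082 = 145 meV.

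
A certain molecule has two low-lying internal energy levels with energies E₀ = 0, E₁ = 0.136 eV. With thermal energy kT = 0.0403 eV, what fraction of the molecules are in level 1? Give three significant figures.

Eᵢ/kT = 0, 3.3747.
Z = Σ e^(−Eᵢ/kT) = e^(−0) + e^(−3.3747) = 1.0000 + 0.034228 = 1.0342.
P₁ = e^(−E₁/kT) / Z = 0.034228/1.0342 = 0.0331.

0.0331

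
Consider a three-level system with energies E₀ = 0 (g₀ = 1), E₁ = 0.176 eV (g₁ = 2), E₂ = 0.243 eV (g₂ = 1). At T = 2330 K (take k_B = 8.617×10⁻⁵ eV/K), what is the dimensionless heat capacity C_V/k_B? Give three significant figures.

k_BT = 8.617×10⁻⁵ × 2330 K = 0.20078 eV.
Eᵢ/kT = 0, 0.87658, 1.2103.
Z = Σ gᵢe^(−Eᵢ/kT) = 1·e^(−0) + 2·e^(−0.87658) + 1·e^(−1.2103) = 1.0000 + 0.83241 + 0.29811 = 2.1305.
⟨E⟩ = 0.10277 eV, ⟨E²⟩ = 0.020365 eV².
C_V/k_B = (⟨E²⟩ − ⟨E⟩²)/(kT)² = (0.020365 − 0.010562)/0.040313 = 0.243.

0.243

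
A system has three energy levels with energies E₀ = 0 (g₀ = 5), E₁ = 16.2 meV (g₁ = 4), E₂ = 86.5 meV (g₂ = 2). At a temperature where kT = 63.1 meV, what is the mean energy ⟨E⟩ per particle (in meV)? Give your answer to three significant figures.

Eᵢ/kT = 0, 0.25674, 1.3708.
Z = Σ gᵢe^(−Eᵢ/kT) = 5·e^(−0) + 4·e^(−0.25674) + 2·e^(−1.3708) = 5.0000 + 3.0943 + 0.50781 = 8.6021.
⟨E⟩ = Σ Eᵢ gᵢe^(−Eᵢ/kT) / Z = (0·5.0000 + 16.2·3.0943 + 86.5·0.50781) / 8.6021 = 10.9 meV.

10.9 meV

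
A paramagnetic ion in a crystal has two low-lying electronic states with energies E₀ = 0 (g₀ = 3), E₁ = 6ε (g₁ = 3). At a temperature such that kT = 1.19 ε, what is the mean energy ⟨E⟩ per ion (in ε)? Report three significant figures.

Eᵢ/kT = 0, 5.0420.
Z = Σ gᵢe^(−Eᵢ/kT) = 3·e^(−0) + 3·e^(−5.0420) = 3.0000 + 0.019382 = 3.0194.
⟨E⟩ = Σ Eᵢ gᵢe^(−Eᵢ/kT) / Z = (0·3.0000 + 6·0.019382) / 3.0194 = 0.0385 ε.

0.0385 ε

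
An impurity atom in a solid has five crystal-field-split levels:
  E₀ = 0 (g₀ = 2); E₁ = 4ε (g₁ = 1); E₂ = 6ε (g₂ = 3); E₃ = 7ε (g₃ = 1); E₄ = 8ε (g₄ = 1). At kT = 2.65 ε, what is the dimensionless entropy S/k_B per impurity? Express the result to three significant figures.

Eᵢ/kT = 0, 1.5094, 2.2642, 2.6415, 3.0189.
Z = Σ gᵢe^(−Eᵢ/kT) = 2·e^(−0) + 1·e^(−1.5094) + 3·e^(−2.2642) + 1·e^(−2.6415) + 1·e^(−3.0189) = 2.0000 + 0.22104 + 0.31174 + 0.071254 + 0.048855 = 2.6529.
⟨E⟩ = Σ EᵢPᵢ = 1.3737 ε.
S/k_B = ln Z + ⟨E⟩/kT = ln(2.6529) + 1.3737/2.65 = 0.97565 + 0.51838 = 1.49.

1.49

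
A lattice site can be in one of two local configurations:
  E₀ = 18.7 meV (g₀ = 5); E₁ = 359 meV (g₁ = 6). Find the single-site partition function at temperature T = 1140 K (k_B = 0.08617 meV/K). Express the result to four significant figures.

Z = 4.289

k_BT = 0.08617 × 1140 K = 98.2338 meV.
Eᵢ/kT = 0.190362, 3.65455.
Z = Σ gᵢe^(−Eᵢ/kT) = 5·e^(−0.190362) + 6·e^(−3.65455) = 4.13330 + 0.155239 = 4.28854.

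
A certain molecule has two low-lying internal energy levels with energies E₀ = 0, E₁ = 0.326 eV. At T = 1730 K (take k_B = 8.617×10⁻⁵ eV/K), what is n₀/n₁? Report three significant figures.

8.91

k_BT = 8.617×10⁻⁵ × 1730 K = 0.14907 eV.
n₀/n₁ = exp[−(E₀−E₁)/kT] = exp(−(-0.326 eV)/(0.14907 eV)) = exp(2.1869) = 8.91.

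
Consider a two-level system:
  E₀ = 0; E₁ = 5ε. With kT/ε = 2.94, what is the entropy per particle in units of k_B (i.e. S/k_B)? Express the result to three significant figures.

0.430

Eᵢ/kT = 0, 1.7007.
Z = Σ e^(−Eᵢ/kT) = e^(−0) + e^(−1.7007) = 1.0000 + 0.18256 = 1.1826.
⟨E⟩ = Σ EᵢPᵢ = 0.77186 ε.
S/k_B = ln Z + ⟨E⟩/kT = ln(1.1826) + 0.77186/2.94 = 0.16772 + 0.26254 = 0.430.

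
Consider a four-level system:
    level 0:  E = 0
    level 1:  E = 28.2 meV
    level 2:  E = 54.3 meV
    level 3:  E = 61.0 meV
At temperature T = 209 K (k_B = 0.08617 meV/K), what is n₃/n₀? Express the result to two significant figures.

0.034

k_BT = 0.08617 × 209 K = 18.01 meV.
n₃/n₀ = exp[−(E₃−E₀)/kT] = exp(−(61.0 meV)/(18.01 meV)) = exp(-3.387) = 0.034.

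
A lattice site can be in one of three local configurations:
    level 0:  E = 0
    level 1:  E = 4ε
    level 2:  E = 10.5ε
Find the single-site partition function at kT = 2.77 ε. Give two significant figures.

Z = 1.3

Eᵢ/kT = 0, 1.444, 3.791.
Z = Σ e^(−Eᵢ/kT) = e^(−0) + e^(−1.444) + e^(−3.791) = 1.000 + 0.2360 + 0.02257 = 1.259.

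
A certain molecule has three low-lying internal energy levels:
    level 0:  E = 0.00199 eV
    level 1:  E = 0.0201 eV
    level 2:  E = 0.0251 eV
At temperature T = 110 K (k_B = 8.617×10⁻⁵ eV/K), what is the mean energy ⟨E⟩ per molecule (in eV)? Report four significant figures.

k_BT = 8.617×10⁻⁵ × 110 K = 0.00947870 eV.
Eᵢ/kT = 0.209944, 2.12054, 2.64804.
Z = Σ e^(−Eᵢ/kT) = e^(−0.209944) + e^(−2.12054) + e^(−2.64804) = 0.810630 + 0.119967 + 0.0707898 = 1.00139.
⟨E⟩ = Σ Eᵢ e^(−Eᵢ/kT) / Z = (0.00199·0.810630 + 0.0201·0.119967 + 0.0251·0.0707898) / 1.00139 = 0.005793 eV.

0.005793 eV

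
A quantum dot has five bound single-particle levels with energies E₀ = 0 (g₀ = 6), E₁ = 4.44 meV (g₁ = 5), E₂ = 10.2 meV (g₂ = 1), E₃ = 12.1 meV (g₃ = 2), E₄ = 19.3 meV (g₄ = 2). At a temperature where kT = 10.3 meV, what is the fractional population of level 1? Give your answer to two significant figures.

Eᵢ/kT = 0, 0.4311, 0.9903, 1.175, 1.874.
Z = Σ gᵢe^(−Eᵢ/kT) = 6·e^(−0) + 5·e^(−0.4311) + 1·e^(−0.9903) + 2·e^(−1.175) + 2·e^(−1.874) = 6.000 + 3.249 + 0.3715 + 0.6176 + 0.3070 = 10.55.
P₁ = g₁ e^(−E₁/kT) / Z = 3.249/10.55 = 0.31.

0.31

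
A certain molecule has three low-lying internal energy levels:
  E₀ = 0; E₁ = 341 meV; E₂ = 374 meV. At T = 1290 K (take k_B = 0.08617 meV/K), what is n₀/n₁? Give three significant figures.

k_BT = 0.08617 × 1290 K = 111.16 meV.
n₀/n₁ = exp[−(E₀−E₁)/kT] = exp(−(-341 meV)/(111.16 meV)) = exp(3.0677) = 21.5.

21.5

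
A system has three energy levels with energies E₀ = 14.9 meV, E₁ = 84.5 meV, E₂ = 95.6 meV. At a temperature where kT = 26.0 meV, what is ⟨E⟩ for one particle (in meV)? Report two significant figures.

22 meV

Eᵢ/kT = 0.5731, 3.250, 3.677.
Z = Σ e^(−Eᵢ/kT) = e^(−0.5731) + e^(−3.250) + e^(−3.677) = 0.5638 + 0.03877 + 0.02530 = 0.6279.
⟨E⟩ = Σ Eᵢ e^(−Eᵢ/kT) / Z = (14.9·0.5638 + 84.5·0.03877 + 95.6·0.02530) / 0.6279 = 22 meV.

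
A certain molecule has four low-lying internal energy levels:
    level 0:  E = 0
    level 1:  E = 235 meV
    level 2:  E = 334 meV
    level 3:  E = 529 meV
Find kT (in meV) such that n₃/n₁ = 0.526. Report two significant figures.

460 meV

n₃/n₁ = exp[−(E₃−E₁)/kT] = 0.526.
⇒ (E₃−E₁)/kT = ln(1/0.526) = ln(1.901) = 0.6424.
kT = 294 meV / 0.6424 = 460 meV.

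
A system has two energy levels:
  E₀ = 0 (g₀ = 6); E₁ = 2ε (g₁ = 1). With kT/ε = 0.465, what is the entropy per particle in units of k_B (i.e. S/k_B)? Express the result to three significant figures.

Eᵢ/kT = 0, 4.3011.
Z = Σ gᵢe^(−Eᵢ/kT) = 6·e^(−0) + 1·e^(−4.3011) = 6.0000 + 0.013554 = 6.0136.
⟨E⟩ = Σ EᵢPᵢ = 0.0045078 ε.
S/k_B = ln Z + ⟨E⟩/kT = ln(6.0136) + 0.0045078/0.465 = 1.7940 + 0.0096942 = 1.80.

1.80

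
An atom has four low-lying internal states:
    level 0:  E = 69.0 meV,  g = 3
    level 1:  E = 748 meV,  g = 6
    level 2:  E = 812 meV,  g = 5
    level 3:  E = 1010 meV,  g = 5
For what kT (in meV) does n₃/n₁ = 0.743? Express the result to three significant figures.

2280 meV

n₃/n₁ = (g₃/g₁) exp[−(E₃−E₁)/kT] = 0.743.
⇒ (E₃−E₁)/kT = ln((5/6)/0.743) = ln(1.1216) = 0.11476.
kT = 262 meV / 0.11476 = 2280 meV.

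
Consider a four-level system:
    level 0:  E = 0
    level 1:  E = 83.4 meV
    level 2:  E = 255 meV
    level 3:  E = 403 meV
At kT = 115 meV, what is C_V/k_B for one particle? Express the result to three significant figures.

0.529

Eᵢ/kT = 0, 0.72522, 2.2174, 3.5043.
Z = Σ e^(−Eᵢ/kT) = e^(−0) + e^(−0.72522) + e^(−2.2174) + e^(−3.5043) = 1.0000 + 0.48422 + 0.10889 + 0.030068 = 1.6232.
⟨E⟩ = 49.451 meV, ⟨E²⟩ = 9445.5 meV².
C_V/k_B = (⟨E²⟩ − ⟨E⟩²)/(kT)² = (9445.5 − 2445.4)/13225 = 0.529.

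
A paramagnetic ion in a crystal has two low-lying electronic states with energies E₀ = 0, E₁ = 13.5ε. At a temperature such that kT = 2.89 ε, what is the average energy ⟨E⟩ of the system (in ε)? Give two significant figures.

Eᵢ/kT = 0, 4.671.
Z = Σ e^(−Eᵢ/kT) = e^(−0) + e^(−4.671) = 1.000 + 0.009363 = 1.009.
⟨E⟩ = Σ Eᵢ e^(−Eᵢ/kT) / Z = (0·1.000 + 13.5·0.009363) / 1.009 = 0.13 ε.

0.13 ε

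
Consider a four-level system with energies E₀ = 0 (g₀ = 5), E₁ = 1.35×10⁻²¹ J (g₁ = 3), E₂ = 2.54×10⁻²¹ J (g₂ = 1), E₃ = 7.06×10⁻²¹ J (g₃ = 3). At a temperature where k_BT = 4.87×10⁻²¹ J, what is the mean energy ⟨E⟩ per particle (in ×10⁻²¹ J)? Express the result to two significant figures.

Eᵢ/kT = 0, 0.2772, 0.5216, 1.450.
Z = Σ gᵢe^(−Eᵢ/kT) = 5·e^(−0) + 3·e^(−0.2772) + 1·e^(−0.5216) + 3·e^(−1.450) = 5.000 + 2.274 + 0.5936 + 0.7037 = 8.571.
⟨E⟩ = Σ Eᵢ gᵢe^(−Eᵢ/kT) / Z = (0·5.000 + 1.35·2.274 + 2.54·0.5936 + 7.06·0.7037) / 8.571 = 1.1 ×10⁻²¹ J.

1.1 ×10⁻²¹ J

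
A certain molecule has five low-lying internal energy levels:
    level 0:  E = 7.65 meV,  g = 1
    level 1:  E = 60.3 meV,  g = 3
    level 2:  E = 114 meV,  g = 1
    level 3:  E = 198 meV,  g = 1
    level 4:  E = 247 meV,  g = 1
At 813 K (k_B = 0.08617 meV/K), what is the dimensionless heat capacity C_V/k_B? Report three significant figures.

0.415

k_BT = 0.08617 × 813 K = 70.056 meV.
Eᵢ/kT = 0.10920, 0.86074, 1.6273, 2.8263, 3.5258.
Z = Σ gᵢe^(−Eᵢ/kT) = 1·e^(−0.10920) + 3·e^(−0.86074) + 1·e^(−1.6273) + 1·e^(−2.8263) + 1·e^(−3.5258) = 0.89655 + 1.2685 + 0.19646 + 0.059232 + 0.029428 = 2.4502.
⟨E⟩ = 50.911 meV, ⟨E²⟩ = 4626.4 meV².
C_V/k_B = (⟨E²⟩ − ⟨E⟩²)/(kT)² = (4626.4 − 2591.9)/4907.8 = 0.415.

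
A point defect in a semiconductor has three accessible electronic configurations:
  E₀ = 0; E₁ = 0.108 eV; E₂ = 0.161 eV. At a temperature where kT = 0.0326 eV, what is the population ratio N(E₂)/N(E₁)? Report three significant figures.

n₂/n₁ = exp[−(E₂−E₁)/kT] = exp(−(0.053 eV)/(0.0326 eV)) = exp(-1.6258) = 0.197.

0.197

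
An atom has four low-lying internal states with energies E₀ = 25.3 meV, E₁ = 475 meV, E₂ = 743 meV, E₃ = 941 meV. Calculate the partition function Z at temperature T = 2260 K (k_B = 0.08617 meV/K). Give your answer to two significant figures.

Z = 1.0

k_BT = 0.08617 × 2260 K = 194.7 meV.
Eᵢ/kT = 0.1299, 2.440, 3.816, 4.833.
Z = Σ e^(−Eᵢ/kT) = e^(−0.1299) + e^(−2.440) + e^(−3.816) + e^(−4.833) = 0.8782 + 0.08716 + 0.02202 + 0.007963 = 0.9953.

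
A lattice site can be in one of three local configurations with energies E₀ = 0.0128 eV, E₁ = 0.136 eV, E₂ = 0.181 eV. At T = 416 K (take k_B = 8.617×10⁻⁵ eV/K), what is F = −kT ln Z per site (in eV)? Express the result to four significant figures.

0.01135 eV

k_BT = 8.617×10⁻⁵ × 416 K = 0.0358467 eV.
Eᵢ/kT = 0.357076, 3.79393, 5.04928.
Z = Σ e^(−Eᵢ/kT) = e^(−0.357076) + e^(−3.79393) + e^(−5.04928) = 0.699719 + 0.0225070 + 0.00641395 = 0.728640.
F = −kT ln Z = −0.0358467 × ln(0.728640) = −0.0358467 × -0.316575 = 0.01135 eV.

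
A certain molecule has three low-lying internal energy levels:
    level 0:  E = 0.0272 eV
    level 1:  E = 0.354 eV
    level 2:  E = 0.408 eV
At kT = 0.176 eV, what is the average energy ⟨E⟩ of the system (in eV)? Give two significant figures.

0.10 eV

Eᵢ/kT = 0.1545, 2.011, 2.318.
Z = Σ e^(−Eᵢ/kT) = e^(−0.1545) + e^(−2.011) + e^(−2.318) = 0.8568 + 0.1339 + 0.09847 = 1.089.
⟨E⟩ = Σ Eᵢ e^(−Eᵢ/kT) / Z = (0.0272·0.8568 + 0.354·0.1339 + 0.408·0.09847) / 1.089 = 0.10 eV.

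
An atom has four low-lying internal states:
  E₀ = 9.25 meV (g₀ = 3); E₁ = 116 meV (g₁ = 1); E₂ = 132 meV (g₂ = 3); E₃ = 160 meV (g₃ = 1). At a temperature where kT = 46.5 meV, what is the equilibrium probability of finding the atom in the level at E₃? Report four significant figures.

Eᵢ/kT = 0.198925, 2.49462, 2.83871, 3.44086.
Z = Σ gᵢe^(−Eᵢ/kT) = 3·e^(−0.198925) + 1·e^(−2.49462) + 3·e^(−2.83871) + 1·e^(−3.44086) = 2.45883 + 0.0825278 + 0.175503 + 0.0320371 = 2.74890.
P₃ = g₃ e^(−E₃/kT) / Z = 0.0320371/2.74890 = 0.01165.

0.01165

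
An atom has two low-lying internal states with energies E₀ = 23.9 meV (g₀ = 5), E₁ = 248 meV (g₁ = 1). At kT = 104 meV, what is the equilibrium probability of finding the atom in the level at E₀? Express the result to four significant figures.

0.9773

Eᵢ/kT = 0.229808, 2.38462.
Z = Σ gᵢe^(−Eᵢ/kT) = 5·e^(−0.229808) + 1·e^(−2.38462) = 3.97343 + 0.0921240 = 4.06555.
P₀ = g₀ e^(−E₀/kT) / Z = 3.97343/4.06555 = 0.9773.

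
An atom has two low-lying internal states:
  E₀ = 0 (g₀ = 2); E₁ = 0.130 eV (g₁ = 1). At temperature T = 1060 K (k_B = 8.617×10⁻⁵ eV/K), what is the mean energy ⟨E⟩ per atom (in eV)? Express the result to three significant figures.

k_BT = 8.617×10⁻⁵ × 1060 K = 0.091340 eV.
Eᵢ/kT = 0, 1.4233.
Z = Σ gᵢe^(−Eᵢ/kT) = 2·e^(−0) + 1·e^(−1.4233) = 2.0000 + 0.24092 = 2.2409.
⟨E⟩ = Σ Eᵢ gᵢe^(−Eᵢ/kT) / Z = (0·2.0000 + 0.130·0.24092) / 2.2409 = 0.0140 eV.

0.0140 eV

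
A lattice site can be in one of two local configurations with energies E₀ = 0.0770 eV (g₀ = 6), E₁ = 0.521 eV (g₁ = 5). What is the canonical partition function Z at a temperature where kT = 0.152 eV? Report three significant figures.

Eᵢ/kT = 0.50658, 3.4276.
Z = Σ gᵢe^(−Eᵢ/kT) = 6·e^(−0.50658) + 5·e^(−3.4276) = 3.6153 + 0.16232 = 3.7776.

Z = 3.78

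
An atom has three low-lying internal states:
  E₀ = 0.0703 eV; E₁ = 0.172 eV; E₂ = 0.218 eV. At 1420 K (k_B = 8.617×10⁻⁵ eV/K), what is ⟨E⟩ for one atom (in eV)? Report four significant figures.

k_BT = 8.617×10⁻⁵ × 1420 K = 0.122361 eV.
Eᵢ/kT = 0.574529, 1.40568, 1.78161.
Z = Σ e^(−Eᵢ/kT) = e^(−0.574529) + e^(−1.40568) + e^(−1.78161) = 0.562970 + 0.245200 + 0.168367 = 0.976537.
⟨E⟩ = Σ Eᵢ e^(−Eᵢ/kT) / Z = (0.0703·0.562970 + 0.172·0.245200 + 0.218·0.168367) / 0.976537 = 0.1213 eV.

0.1213 eV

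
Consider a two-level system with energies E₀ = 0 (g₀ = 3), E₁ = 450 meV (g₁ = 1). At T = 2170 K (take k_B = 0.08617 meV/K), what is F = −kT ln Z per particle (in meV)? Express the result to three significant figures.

k_BT = 0.08617 × 2170 K = 186.99 meV.
Eᵢ/kT = 0, 2.4065.
Z = Σ gᵢe^(−Eᵢ/kT) = 3·e^(−0) + 1·e^(−2.4065) = 3.0000 + 0.090130 = 3.0901.
F = −kT ln Z = −186.99 × ln(3.0901) = −186.99 × 1.1282 = -211 meV.

-211 meV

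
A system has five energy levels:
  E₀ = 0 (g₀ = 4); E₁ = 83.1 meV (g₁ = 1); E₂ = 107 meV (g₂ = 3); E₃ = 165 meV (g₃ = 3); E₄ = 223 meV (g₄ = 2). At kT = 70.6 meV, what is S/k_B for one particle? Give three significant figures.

2.11

Eᵢ/kT = 0, 1.1771, 1.5156, 2.3371, 3.1586.
Z = Σ gᵢe^(−Eᵢ/kT) = 4·e^(−0) + 1·e^(−1.1771) + 3·e^(−1.5156) + 3·e^(−2.3371) + 2·e^(−3.1586) = 4.0000 + 0.30817 + 0.65903 + 0.28982 + 0.084970 = 5.3420.
⟨E⟩ = Σ EᵢPᵢ = 30.493 meV.
S/k_B = ln Z + ⟨E⟩/kT = ln(5.3420) + 30.493/70.6 = 1.6756 + 0.43191 = 2.11.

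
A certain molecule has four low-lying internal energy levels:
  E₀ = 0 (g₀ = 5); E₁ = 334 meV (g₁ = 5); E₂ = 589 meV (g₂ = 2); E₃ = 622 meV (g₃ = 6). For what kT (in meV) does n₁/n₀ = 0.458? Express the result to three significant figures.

n₁/n₀ = (g₁/g₀) exp[−(E₁−E₀)/kT] = 0.458.
⇒ (E₁−E₀)/kT = ln((5/5)/0.458) = ln(2.1834) = 0.78088.
kT = 334 meV / 0.78088 = 428 meV.

428 meV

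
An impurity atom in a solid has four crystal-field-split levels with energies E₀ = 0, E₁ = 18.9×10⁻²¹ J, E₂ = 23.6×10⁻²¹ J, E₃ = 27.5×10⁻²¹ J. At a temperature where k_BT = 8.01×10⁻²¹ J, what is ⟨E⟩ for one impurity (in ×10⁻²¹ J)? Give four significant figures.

3.318 ×10⁻²¹ J

Eᵢ/kT = 0, 2.35955, 2.94632, 3.43321.
Z = Σ e^(−Eᵢ/kT) = e^(−0) + e^(−2.35955) + e^(−2.94632) + e^(−3.43321) = 1.00000 + 0.0944627 + 0.0525327 + 0.0322831 = 1.17928.
⟨E⟩ = Σ Eᵢ e^(−Eᵢ/kT) / Z = (0·1.00000 + 18.9·0.0944627 + 23.6·0.0525327 + 27.5·0.0322831) / 1.17928 = 3.318 ×10⁻²¹ J.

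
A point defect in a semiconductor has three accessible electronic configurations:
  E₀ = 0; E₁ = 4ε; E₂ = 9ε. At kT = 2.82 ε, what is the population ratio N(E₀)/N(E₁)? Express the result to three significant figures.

4.13

n₀/n₁ = exp[−(E₀−E₁)/kT] = exp(−(-4ε)/(2.82ε)) = exp(1.4184) = 4.13.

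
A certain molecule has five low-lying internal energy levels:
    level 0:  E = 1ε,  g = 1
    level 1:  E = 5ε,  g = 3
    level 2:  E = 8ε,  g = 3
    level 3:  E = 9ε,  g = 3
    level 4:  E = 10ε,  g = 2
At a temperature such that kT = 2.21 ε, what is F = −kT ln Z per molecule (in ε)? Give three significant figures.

-0.214 ε

Eᵢ/kT = 0.45249, 2.2624, 3.6199, 4.0724, 4.5249.
Z = Σ gᵢe^(−Eᵢ/kT) = 1·e^(−0.45249) + 3·e^(−2.2624) + 3·e^(−3.6199) + 3·e^(−4.0724) + 2·e^(−4.5249) = 0.63604 + 0.31230 + 0.080356 + 0.051109 + 0.021672 = 1.1015.
F = −kT ln Z = −2.21 × ln(1.1015) = −2.21 × 0.096673 = -0.214 ε.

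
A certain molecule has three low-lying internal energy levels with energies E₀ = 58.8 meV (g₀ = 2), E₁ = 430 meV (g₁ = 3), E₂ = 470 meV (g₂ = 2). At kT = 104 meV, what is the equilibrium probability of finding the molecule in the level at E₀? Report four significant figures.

Eᵢ/kT = 0.565385, 4.13462, 4.51923.
Z = Σ gᵢe^(−Eᵢ/kT) = 2·e^(−0.565385) + 3·e^(−4.13462) + 2·e^(−4.51923) = 1.13628 + 0.0480262 + 0.0217948 = 1.20610.
P₀ = g₀ e^(−E₀/kT) / Z = 1.13628/1.20610 = 0.9421.

0.9421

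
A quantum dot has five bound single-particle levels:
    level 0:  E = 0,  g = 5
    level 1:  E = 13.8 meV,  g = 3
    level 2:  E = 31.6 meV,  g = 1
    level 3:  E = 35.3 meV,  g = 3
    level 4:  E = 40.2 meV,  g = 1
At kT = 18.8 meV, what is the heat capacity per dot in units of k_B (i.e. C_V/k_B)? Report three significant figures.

Eᵢ/kT = 0, 0.73404, 1.6809, 1.8777, 2.1383.
Z = Σ gᵢe^(−Eᵢ/kT) = 5·e^(−0) + 3·e^(−0.73404) + 1·e^(−1.6809) + 3·e^(−1.8777) + 1·e^(−2.1383) = 5.0000 + 1.4399 + 0.18621 + 0.45882 + 0.11786 = 7.2028.
⟨E⟩ = 6.4821 meV, ⟨E²⟩ = 169.71 meV².
C_V/k_B = (⟨E²⟩ − ⟨E⟩²)/(kT)² = (169.71 − 42.018)/353.44 = 0.361.

0.361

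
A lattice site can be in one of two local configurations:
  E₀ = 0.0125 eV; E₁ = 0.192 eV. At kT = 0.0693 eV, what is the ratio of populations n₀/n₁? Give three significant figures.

n₀/n₁ = exp[−(E₀−E₁)/kT] = exp(−(-0.1795 eV)/(0.0693 eV)) = exp(2.5902) = 13.3.

13.3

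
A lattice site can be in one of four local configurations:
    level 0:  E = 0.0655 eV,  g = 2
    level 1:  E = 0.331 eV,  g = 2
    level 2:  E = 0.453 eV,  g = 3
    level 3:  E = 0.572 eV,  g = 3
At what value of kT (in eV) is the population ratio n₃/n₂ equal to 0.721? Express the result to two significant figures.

n₃/n₂ = (g₃/g₂) exp[−(E₃−E₂)/kT] = 0.721.
⇒ (E₃−E₂)/kT = ln((3/3)/0.721) = ln(1.387) = 0.3271.
kT = 0.119 eV / 0.3271 = 0.36 eV.

0.36 eV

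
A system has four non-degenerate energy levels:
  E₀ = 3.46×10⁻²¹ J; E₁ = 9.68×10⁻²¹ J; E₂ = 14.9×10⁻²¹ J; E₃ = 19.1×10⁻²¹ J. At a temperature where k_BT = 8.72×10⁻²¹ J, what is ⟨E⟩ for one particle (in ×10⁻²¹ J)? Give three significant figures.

Eᵢ/kT = 0.39679, 1.1101, 1.7087, 2.1904.
Z = Σ e^(−Eᵢ/kT) = e^(−0.39679) + e^(−1.1101) + e^(−1.7087) + e^(−2.1904) = 0.67248 + 0.32953 + 0.18110 + 0.11187 = 1.2950.
⟨E⟩ = Σ Eᵢ e^(−Eᵢ/kT) / Z = (3.46·0.67248 + 9.68·0.32953 + 14.9·0.18110 + 19.1·0.11187) / 1.2950 = 7.99 ×10⁻²¹ J.

7.99 ×10⁻²¹ J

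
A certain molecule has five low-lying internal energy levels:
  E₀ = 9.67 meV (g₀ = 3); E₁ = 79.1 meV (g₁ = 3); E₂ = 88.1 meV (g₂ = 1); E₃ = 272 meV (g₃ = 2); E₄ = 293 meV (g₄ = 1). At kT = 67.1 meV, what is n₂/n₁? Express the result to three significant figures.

0.291

n₂/n₁ = (g₂/g₁) exp[−(E₂−E₁)/kT] = (1/3) × exp(−(9.0 meV)/(67.1 meV)) = (1/3) × exp(-0.13413) = 0.291.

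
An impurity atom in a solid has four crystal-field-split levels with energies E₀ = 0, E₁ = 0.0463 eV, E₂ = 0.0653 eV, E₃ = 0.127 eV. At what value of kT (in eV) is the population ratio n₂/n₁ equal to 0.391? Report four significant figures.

n₂/n₁ = exp[−(E₂−E₁)/kT] = 0.391.
⇒ (E₂−E₁)/kT = ln(1/0.391) = ln(2.55754) = 0.939046.
kT = 0.0190 eV / 0.939046 = 0.02023 eV.

0.02023 eV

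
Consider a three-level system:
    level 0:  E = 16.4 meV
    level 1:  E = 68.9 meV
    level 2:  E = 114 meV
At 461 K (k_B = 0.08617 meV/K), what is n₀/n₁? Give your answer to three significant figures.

3.75

k_BT = 0.08617 × 461 K = 39.724 meV.
n₀/n₁ = exp[−(E₀−E₁)/kT] = exp(−(-52.5 meV)/(39.724 meV)) = exp(1.3216) = 3.75.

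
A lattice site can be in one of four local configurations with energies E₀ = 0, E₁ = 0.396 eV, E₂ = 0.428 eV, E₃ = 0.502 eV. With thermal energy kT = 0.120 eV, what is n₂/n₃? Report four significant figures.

1.853

n₂/n₃ = exp[−(E₂−E₃)/kT] = exp(−(-0.074 eV)/(0.120 eV)) = exp(0.616667) = 1.853.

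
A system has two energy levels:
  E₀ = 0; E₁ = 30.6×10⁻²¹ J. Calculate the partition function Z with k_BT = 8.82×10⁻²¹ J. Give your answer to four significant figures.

Eᵢ/kT = 0, 3.46939.
Z = Σ e^(−Eᵢ/kT) = e^(−0) + e^(−3.46939) = 1.00000 + 0.0311360 = 1.03114.

Z = 1.031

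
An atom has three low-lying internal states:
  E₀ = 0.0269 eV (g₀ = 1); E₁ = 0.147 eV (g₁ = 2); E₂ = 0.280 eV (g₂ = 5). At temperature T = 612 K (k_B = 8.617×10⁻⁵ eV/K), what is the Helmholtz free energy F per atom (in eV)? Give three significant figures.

k_BT = 8.617×10⁻⁵ × 612 K = 0.052736 eV.
Eᵢ/kT = 0.51009, 2.7875, 5.3095.
Z = Σ gᵢe^(−Eᵢ/kT) = 1·e^(−0.51009) + 2·e^(−2.7875) + 5·e^(−5.3095) = 0.60044 + 0.12315 + 0.024722 = 0.74831.
F = −kT ln Z = −0.052736 × ln(0.74831) = −0.052736 × -0.28994 = 0.0153 eV.

0.0153 eV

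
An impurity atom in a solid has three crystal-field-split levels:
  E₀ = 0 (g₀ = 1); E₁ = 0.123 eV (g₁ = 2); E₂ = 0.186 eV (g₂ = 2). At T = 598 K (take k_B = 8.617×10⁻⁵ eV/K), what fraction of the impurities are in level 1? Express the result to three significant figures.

0.148

k_BT = 8.617×10⁻⁵ × 598 K = 0.051530 eV.
Eᵢ/kT = 0, 2.3870, 3.6095.
Z = Σ gᵢe^(−Eᵢ/kT) = 1·e^(−0) + 2·e^(−2.3870) + 2·e^(−3.6095) = 1.0000 + 0.18381 + 0.054131 = 1.2379.
P₁ = g₁ e^(−E₁/kT) / Z = 0.18381/1.2379 = 0.148.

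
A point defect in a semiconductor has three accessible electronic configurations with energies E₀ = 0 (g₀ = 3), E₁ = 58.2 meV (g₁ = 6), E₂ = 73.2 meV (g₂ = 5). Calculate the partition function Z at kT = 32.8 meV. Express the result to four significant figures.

Eᵢ/kT = 0, 1.77439, 2.23171.
Z = Σ gᵢe^(−Eᵢ/kT) = 3·e^(−0) + 6·e^(−1.77439) + 5·e^(−2.23171) = 3.00000 + 1.01752 + 0.536724 = 4.55424.

Z = 4.554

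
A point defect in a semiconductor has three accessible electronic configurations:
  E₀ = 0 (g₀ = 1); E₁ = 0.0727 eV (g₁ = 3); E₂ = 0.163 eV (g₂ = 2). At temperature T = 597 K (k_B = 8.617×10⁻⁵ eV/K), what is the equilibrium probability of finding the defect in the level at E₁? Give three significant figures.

k_BT = 8.617×10⁻⁵ × 597 K = 0.051443 eV.
Eᵢ/kT = 0, 1.4132, 3.1686.
Z = Σ gᵢe^(−Eᵢ/kT) = 1·e^(−0) + 3·e^(−1.4132) + 2·e^(−3.1686) = 1.0000 + 0.73009 + 0.084125 = 1.8142.
P₁ = g₁ e^(−E₁/kT) / Z = 0.73009/1.8142 = 0.402.

0.402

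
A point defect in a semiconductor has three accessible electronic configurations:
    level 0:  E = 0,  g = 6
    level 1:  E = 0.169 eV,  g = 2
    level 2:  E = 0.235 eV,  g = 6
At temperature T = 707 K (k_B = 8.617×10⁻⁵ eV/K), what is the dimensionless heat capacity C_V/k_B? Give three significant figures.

0.437

k_BT = 8.617×10⁻⁵ × 707 K = 0.060922 eV.
Eᵢ/kT = 0, 2.7740, 3.8574.
Z = Σ gᵢe^(−Eᵢ/kT) = 6·e^(−0) + 2·e^(−2.7740) + 6·e^(−3.8574) = 6.0000 + 0.12482 + 0.12674 = 6.2516.
⟨E⟩ = 0.0081385 eV, ⟨E²⟩ = 0.0016898 eV².
C_V/k_B = (⟨E²⟩ − ⟨E⟩²)/(kT)² = (0.0016898 − 0.000066235)/0.0037115 = 0.437.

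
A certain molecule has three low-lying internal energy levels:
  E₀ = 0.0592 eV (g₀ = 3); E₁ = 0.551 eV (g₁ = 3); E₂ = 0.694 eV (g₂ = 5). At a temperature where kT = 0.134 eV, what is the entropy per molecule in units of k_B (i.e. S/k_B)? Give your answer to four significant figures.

1.294

Eᵢ/kT = 0.441791, 4.11194, 5.17910.
Z = Σ gᵢe^(−Eᵢ/kT) = 3·e^(−0.441791) + 3·e^(−4.11194) + 5·e^(−5.17910) = 1.92865 + 0.0491279 + 0.0281654 = 2.00594.
⟨E⟩ = Σ EᵢPᵢ = 0.0801581 eV.
S/k_B = ln Z + ⟨E⟩/kT = ln(2.00594) + 0.0801581/0.134 = 0.696113 + 0.598195 = 1.294.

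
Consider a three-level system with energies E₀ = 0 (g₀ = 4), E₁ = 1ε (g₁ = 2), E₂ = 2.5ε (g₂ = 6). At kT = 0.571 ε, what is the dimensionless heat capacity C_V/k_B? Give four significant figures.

Eᵢ/kT = 0, 1.75131, 4.37828.
Z = Σ gᵢe^(−Eᵢ/kT) = 4·e^(−0) + 2·e^(−1.75131) + 6·e^(−4.37828) = 4.00000 + 0.347093 + 0.0752815 = 4.42237.
⟨E⟩ = 0.121043 ε, ⟨E²⟩ = 0.184879 ε².
C_V/k_B = (⟨E²⟩ − ⟨E⟩²)/(kT)² = (0.184879 − 0.0146514)/0.326041 = 0.5221.

0.5221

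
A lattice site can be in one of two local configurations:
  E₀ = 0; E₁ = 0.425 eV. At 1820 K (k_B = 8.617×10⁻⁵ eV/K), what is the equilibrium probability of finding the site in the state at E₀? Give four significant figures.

0.9376

k_BT = 8.617×10⁻⁵ × 1820 K = 0.156829 eV.
Eᵢ/kT = 0, 2.70996.
Z = Σ e^(−Eᵢ/kT) = e^(−0) + e^(−2.70996) = 1.00000 + 0.0665395 = 1.06654.
P₀ = e^(−E₀/kT) / Z = 1.00000/1.06654 = 0.9376.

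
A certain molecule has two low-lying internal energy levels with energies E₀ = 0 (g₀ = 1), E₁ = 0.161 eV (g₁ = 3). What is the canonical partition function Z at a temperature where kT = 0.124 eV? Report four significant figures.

Z = 1.819

Eᵢ/kT = 0, 1.29839.
Z = Σ gᵢe^(−Eᵢ/kT) = 1·e^(−0) + 3·e^(−1.29839) = 1.00000 + 0.818913 = 1.81891.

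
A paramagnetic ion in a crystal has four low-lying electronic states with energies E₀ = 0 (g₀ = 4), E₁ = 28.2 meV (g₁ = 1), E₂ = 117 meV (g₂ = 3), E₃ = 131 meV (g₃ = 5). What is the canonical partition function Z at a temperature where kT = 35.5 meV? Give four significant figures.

Z = 4.688

Eᵢ/kT = 0, 0.794366, 3.29577, 3.69014.
Z = Σ gᵢe^(−Eᵢ/kT) = 4·e^(−0) + 1·e^(−0.794366) + 3·e^(−3.29577) + 5·e^(−3.69014) = 4.00000 + 0.451868 + 0.111119 + 0.124843 = 4.68783.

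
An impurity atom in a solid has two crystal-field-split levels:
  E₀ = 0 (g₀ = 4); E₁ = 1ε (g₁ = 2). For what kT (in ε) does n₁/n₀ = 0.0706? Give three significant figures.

0.511 ε

n₁/n₀ = (g₁/g₀) exp[−(E₁−E₀)/kT] = 0.0706.
⇒ (E₁−E₀)/kT = ln((2/4)/0.0706) = ln(7.0822) = 1.9576.
kT = 1ε / 1.9576 = 0.511 ε.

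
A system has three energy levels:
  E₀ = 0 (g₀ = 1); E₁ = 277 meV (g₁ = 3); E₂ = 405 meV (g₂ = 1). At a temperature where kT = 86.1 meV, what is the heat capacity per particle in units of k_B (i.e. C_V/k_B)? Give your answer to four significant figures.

1.135

Eᵢ/kT = 0, 3.21719, 4.70383.
Z = Σ gᵢe^(−Eᵢ/kT) = 1·e^(−0) + 3·e^(−3.21719) + 1·e^(−4.70383) = 1.00000 + 0.120202 + 0.00906051 = 1.12926.
⟨E⟩ = 32.7342 meV, ⟨E²⟩ = 9483.32 meV².
C_V/k_B = (⟨E²⟩ − ⟨E⟩²)/(kT)² = (9483.32 − 1071.53)/7413.21 = 1.135.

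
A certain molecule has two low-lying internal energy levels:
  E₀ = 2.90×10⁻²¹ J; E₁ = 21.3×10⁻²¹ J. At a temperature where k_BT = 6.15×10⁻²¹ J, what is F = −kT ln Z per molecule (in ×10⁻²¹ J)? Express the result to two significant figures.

2.6 ×10⁻²¹ J

Eᵢ/kT = 0.4715, 3.463.
Z = Σ e^(−Eᵢ/kT) = e^(−0.4715) + e^(−3.463) = 0.6241 + 0.03134 = 0.6554.
F = −kT ln Z = −6.15 × ln(0.6554) = −6.15 × -0.4225 = 2.6 ×10⁻²¹ J.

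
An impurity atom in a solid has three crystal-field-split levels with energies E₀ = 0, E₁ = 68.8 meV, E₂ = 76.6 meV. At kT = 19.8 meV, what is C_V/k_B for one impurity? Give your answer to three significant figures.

0.621

Eᵢ/kT = 0, 3.4747, 3.8687.
Z = Σ e^(−Eᵢ/kT) = e^(−0) + e^(−3.4747) + e^(−3.8687) = 1.0000 + 0.030971 + 0.020886 = 1.0519.
⟨E⟩ = 3.5466 meV, ⟨E²⟩ = 255.87 meV².
C_V/k_B = (⟨E²⟩ − ⟨E⟩²)/(kT)² = (255.87 − 12.578)/392.04 = 0.621.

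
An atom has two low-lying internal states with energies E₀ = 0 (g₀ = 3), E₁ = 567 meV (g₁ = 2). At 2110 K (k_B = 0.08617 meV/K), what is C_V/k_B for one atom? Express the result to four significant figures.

k_BT = 0.08617 × 2110 K = 181.819 meV.
Eᵢ/kT = 0, 3.11849.
Z = Σ gᵢe^(−Eᵢ/kT) = 3·e^(−0) + 2·e^(−3.11849) = 3.00000 + 0.0884478 = 3.08845.
⟨E⟩ = 16.2379 meV, ⟨E²⟩ = 9206.88 meV².
C_V/k_B = (⟨E²⟩ − ⟨E⟩²)/(kT)² = (9206.88 − 263.669)/33058.1 = 0.2705.

0.2705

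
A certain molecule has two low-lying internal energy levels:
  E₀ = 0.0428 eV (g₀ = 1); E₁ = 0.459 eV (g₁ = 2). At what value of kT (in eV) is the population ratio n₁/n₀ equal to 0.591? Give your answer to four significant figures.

0.3414 eV

n₁/n₀ = (g₁/g₀) exp[−(E₁−E₀)/kT] = 0.591.
⇒ (E₁−E₀)/kT = ln((2/1)/0.591) = ln(3.38409) = 1.21909.
kT = 0.4162 eV / 1.21909 = 0.3414 eV.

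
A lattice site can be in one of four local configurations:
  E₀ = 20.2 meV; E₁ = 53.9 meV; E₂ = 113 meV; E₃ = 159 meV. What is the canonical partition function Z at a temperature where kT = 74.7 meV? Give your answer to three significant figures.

Eᵢ/kT = 0.27041, 0.72155, 1.5127, 2.1285.
Z = Σ e^(−Eᵢ/kT) = e^(−0.27041) + e^(−0.72155) + e^(−1.5127) + e^(−2.1285) = 0.76307 + 0.48600 + 0.22031 + 0.11902 = 1.5884.

Z = 1.59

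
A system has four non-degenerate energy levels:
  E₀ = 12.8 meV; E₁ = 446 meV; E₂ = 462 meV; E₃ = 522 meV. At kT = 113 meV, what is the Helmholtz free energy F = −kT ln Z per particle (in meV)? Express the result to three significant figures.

7.13 meV

Eᵢ/kT = 0.11327, 3.9469, 4.0885, 4.6195.
Z = Σ e^(−Eᵢ/kT) = e^(−0.11327) + e^(−3.9469) + e^(−4.0885) + e^(−4.6195) = 0.89291 + 0.019314 + 0.016764 + 0.0098577 = 0.93885.
F = −kT ln Z = −113 × ln(0.93885) = −113 × -0.063100 = 7.13 meV.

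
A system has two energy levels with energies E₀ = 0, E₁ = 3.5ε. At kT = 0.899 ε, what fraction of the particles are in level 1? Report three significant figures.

Eᵢ/kT = 0, 3.8932.
Z = Σ e^(−Eᵢ/kT) = e^(−0) + e^(−3.8932) = 1.0000 + 0.020380 = 1.0204.
P₁ = e^(−E₁/kT) / Z = 0.020380/1.0204 = 0.0200.

0.0200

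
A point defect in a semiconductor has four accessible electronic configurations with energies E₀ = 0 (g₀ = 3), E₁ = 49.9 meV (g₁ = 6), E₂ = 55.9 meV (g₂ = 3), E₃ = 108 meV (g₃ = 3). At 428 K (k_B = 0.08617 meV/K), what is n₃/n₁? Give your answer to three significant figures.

k_BT = 0.08617 × 428 K = 36.881 meV.
n₃/n₁ = (g₃/g₁) exp[−(E₃−E₁)/kT] = (3/6) × exp(−(58.1 meV)/(36.881 meV)) = (3/6) × exp(-1.5753) = 0.103.

0.103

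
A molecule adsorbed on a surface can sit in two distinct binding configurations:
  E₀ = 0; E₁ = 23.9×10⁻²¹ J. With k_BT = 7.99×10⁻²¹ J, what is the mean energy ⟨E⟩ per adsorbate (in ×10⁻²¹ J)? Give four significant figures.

1.143 ×10⁻²¹ J

Eᵢ/kT = 0, 2.99124.
Z = Σ e^(−Eᵢ/kT) = e^(−0) + e^(−2.99124) = 1.00000 + 0.0502251 = 1.05023.
⟨E⟩ = Σ Eᵢ e^(−Eᵢ/kT) / Z = (0·1.00000 + 23.9·0.0502251) / 1.05023 = 1.143 ×10⁻²¹ J.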